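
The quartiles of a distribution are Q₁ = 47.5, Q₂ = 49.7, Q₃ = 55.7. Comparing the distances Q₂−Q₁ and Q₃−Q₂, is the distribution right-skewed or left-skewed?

Q₂ − Q₁ = 2.2;  Q₃ − Q₂ = 6.0
Q₃ − Q₂ > Q₂ − Q₁ ⇒ the upper half is more spread out ⇒ right-skewed.

right-skewed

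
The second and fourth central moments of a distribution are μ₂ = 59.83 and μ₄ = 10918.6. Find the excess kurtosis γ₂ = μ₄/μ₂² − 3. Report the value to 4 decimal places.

μ₂² = 59.83² = 3579.62890
μ₄/μ₂² = 10918.6 / 3579.62890 = 3.05020
γ₂ = 3.05020 − 3 ≈ 0.0502

0.0502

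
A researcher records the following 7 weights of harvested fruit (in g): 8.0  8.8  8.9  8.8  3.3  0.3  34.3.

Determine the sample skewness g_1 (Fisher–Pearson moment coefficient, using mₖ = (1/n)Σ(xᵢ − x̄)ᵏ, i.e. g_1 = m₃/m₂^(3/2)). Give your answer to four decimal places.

1.6359

x̄ = (8.0 + 8.8 + 8.9 + 8.8 + 3.3 + 0.3 + 34.3) / 7 = 10.3429
deviations (xᵢ − x̄): -2.3429, -1.5429, -1.4429, -1.5429, -7.0429, -10.0429, 23.9571
Σ(xᵢ − x̄)² = 736.7371 ⇒ m₂ = 736.7371/7 = 105.24816
Σ(xᵢ − x̄)³ = 12364.6151 ⇒ m₃ = 12364.6151/7 = 1766.37359
m₂^(3/2) = 105.24816^(1.5) = 1079.74646
g_1 = m₃ / m₂^(3/2) = 1766.37359 / 1079.74646 ≈ 1.6359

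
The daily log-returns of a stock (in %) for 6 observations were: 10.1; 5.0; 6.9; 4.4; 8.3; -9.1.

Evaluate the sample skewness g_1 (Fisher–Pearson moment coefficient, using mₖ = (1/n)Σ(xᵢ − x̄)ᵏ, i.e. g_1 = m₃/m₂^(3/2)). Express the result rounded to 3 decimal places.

x̄ = (10.1 + 5.0 + 6.9 + 4.4 + 8.3 - 9.1) / 6 = 4.2667
deviations (xᵢ − x̄): 5.8333, 0.7333, 2.6333, 0.1333, 4.0333, -13.3667
Σ(xᵢ − x̄)² = 236.4533 ⇒ m₂ = 236.4533/6 = 39.40889
Σ(xᵢ − x̄)³ = -2105.4264 ⇒ m₃ = -2105.4264/6 = -350.90441
m₂^(3/2) = 39.40889^(1.5) = 247.39521
g_1 = m₃ / m₂^(3/2) = -350.90441 / 247.39521 ≈ -1.418

-1.418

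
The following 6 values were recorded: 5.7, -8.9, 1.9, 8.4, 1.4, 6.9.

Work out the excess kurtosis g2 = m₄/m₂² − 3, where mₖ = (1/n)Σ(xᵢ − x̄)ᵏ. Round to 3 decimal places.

x̄ = 2.5667
Σ(xᵢ − x̄)² = 195.9133 ⇒ m₂ = 32.65222
Σ(xᵢ − x̄)⁴ = 18897.0926 ⇒ m₄ = 3149.51544
m₂² = 1066.16762
g2 = m₄/m₂² − 3 = 2.95405 − 3 ≈ -0.046

-0.046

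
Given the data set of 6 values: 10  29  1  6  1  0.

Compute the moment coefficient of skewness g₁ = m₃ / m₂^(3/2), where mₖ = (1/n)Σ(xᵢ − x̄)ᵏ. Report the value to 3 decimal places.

x̄ = (10 + 29 + 1 + 6 + 1 + 0) / 6 = 7.8333
deviations (xᵢ − x̄): 2.1667, 21.1667, -6.8333, -1.8333, -6.8333, -7.8333
Σ(xᵢ − x̄)² = 610.8333 ⇒ m₂ = 610.8333/6 = 101.80556
Σ(xᵢ − x̄)³ = 8368.4444 ⇒ m₃ = 8368.4444/6 = 1394.74074
m₂^(3/2) = 101.80556^(1.5) = 1027.20522
g₁ = m₃ / m₂^(3/2) = 1394.74074 / 1027.20522 ≈ 1.358

1.358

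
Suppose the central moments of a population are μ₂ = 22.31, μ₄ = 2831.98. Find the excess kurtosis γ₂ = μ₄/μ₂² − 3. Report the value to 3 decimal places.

2.690

μ₂² = 22.31² = 497.73610
μ₄/μ₂² = 2831.98 / 497.73610 = 5.68972
γ₂ = 5.68972 − 3 ≈ 2.690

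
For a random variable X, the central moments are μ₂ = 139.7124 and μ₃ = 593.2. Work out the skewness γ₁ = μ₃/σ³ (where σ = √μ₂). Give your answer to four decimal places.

0.3592

σ = √μ₂ = √139.7124 = 11.82000
σ³ = μ₂^(3/2) = 1651.40057
γ₁ = μ₃/σ³ = 593.2 / 1651.40057 ≈ 0.3592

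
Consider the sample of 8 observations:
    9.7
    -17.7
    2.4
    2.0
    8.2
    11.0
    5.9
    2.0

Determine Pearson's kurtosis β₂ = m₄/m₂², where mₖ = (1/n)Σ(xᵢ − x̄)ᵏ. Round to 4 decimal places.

x̄ = 2.9375
Σ(xᵢ − x̄)² = 575.1587 ⇒ m₂ = 71.89484
Σ(xᵢ − x̄)⁴ = 188558.7424 ⇒ m₄ = 23569.84280
m₂² = 5168.86856
β₂ = m₄/m₂² = 23569.84280 / 5168.86856 ≈ 4.5600

4.5600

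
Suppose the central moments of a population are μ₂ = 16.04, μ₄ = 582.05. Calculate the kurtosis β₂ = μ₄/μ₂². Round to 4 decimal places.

μ₂² = 16.04² = 257.28160
μ₄/μ₂² = 582.05 / 257.28160 = 2.26231
β₂ ≈ 2.2623

2.2623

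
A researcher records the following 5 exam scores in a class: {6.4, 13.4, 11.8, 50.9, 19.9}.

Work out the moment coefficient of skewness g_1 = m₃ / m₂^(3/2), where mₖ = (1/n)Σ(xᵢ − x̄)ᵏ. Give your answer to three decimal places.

x̄ = (6.4 + 13.4 + 11.8 + 50.9 + 19.9) / 5 = 20.4800
deviations (xᵢ − x̄): -14.0800, -7.0800, -8.6800, 30.4200, -0.5800
Σ(xᵢ − x̄)² = 1249.4280 ⇒ m₂ = 1249.4280/5 = 249.88560
Σ(xᵢ − x̄)³ = 24349.5787 ⇒ m₃ = 24349.5787/5 = 4869.91574
m₂^(3/2) = 249.88560^(1.5) = 3950.13415
g_1 = m₃ / m₂^(3/2) = 4869.91574 / 3950.13415 ≈ 1.233

1.233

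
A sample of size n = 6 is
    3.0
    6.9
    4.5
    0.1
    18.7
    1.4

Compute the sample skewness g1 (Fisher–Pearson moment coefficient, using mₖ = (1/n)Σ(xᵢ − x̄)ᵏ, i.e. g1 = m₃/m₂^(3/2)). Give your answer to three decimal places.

1.326

x̄ = (3.0 + 6.9 + 4.5 + 0.1 + 18.7 + 1.4) / 6 = 5.7667
deviations (xᵢ − x̄): -2.7667, 1.1333, -1.2667, -5.6667, 12.9333, -4.3667
Σ(xᵢ − x̄)² = 228.9933 ⇒ m₂ = 228.9933/6 = 38.16556
Σ(xᵢ − x̄)³ = 1876.3936 ⇒ m₃ = 1876.3936/6 = 312.73226
m₂^(3/2) = 38.16556^(1.5) = 235.78023
g1 = m₃ / m₂^(3/2) = 312.73226 / 235.78023 ≈ 1.326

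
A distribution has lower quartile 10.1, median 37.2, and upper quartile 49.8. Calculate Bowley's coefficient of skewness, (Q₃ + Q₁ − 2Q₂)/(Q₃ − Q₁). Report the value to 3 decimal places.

-0.365

numerator: Q₃ + Q₁ − 2Q₂ = 49.8 + 10.1 − 2×37.2 = -14.5000
denominator: Q₃ − Q₁ = 49.8 − 10.1 = 39.7000
Bowley skewness = -14.5000 / 39.7000 ≈ -0.365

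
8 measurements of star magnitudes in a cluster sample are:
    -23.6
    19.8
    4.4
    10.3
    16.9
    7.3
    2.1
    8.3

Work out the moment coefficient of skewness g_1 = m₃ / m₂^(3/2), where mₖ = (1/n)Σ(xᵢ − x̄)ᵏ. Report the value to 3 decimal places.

-1.369

x̄ = (-23.6 + 19.8 + 4.4 + 10.3 + 16.9 + 7.3 + 2.1 + 8.3) / 8 = 5.6875
deviations (xᵢ − x̄): -29.2875, 14.1125, -1.2875, 4.6125, 11.2125, 1.6125, -3.5875, 2.6125
Σ(xᵢ − x̄)² = 1227.8688 ⇒ m₂ = 1227.8688/8 = 153.48359
Σ(xᵢ − x̄)³ = -20829.4079 ⇒ m₃ = -20829.4079/8 = -2603.67599
m₂^(3/2) = 153.48359^(1.5) = 1901.48515
g_1 = m₃ / m₂^(3/2) = -2603.67599 / 1901.48515 ≈ -1.369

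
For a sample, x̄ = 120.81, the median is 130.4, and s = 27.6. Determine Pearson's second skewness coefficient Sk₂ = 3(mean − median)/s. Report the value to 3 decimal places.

-1.042

Sk₂ = 3(120.81 − 130.4) / 27.6 = 3 × -9.5900 / 27.6
    = -28.7700 / 27.6 ≈ -1.042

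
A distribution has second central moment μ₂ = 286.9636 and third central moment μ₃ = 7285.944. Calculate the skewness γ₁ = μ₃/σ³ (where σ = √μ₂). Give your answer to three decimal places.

σ = √μ₂ = √286.9636 = 16.94000
σ³ = μ₂^(3/2) = 4861.16338
γ₁ = μ₃/σ³ = 7285.944 / 4861.16338 ≈ 1.499

1.499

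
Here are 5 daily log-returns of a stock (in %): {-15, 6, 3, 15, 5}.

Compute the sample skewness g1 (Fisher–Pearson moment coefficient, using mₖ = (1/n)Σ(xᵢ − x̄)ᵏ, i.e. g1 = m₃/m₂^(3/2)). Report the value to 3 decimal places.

x̄ = (-15 + 6 + 3 + 15 + 5) / 5 = 2.8000
deviations (xᵢ − x̄): -17.8000, 3.2000, 0.2000, 12.2000, 2.2000
Σ(xᵢ − x̄)² = 480.8000 ⇒ m₂ = 480.8000/5 = 96.16000
Σ(xᵢ − x̄)³ = -3780.4800 ⇒ m₃ = -3780.4800/5 = -756.09600
m₂^(3/2) = 96.16000^(1.5) = 942.95655
g1 = m₃ / m₂^(3/2) = -756.09600 / 942.95655 ≈ -0.802

-0.802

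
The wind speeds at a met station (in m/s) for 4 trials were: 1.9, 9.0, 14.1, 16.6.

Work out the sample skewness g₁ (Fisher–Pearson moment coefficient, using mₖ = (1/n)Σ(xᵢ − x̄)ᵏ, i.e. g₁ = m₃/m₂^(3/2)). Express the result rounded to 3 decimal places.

-0.462

x̄ = (1.9 + 9.0 + 14.1 + 16.6) / 4 = 10.4000
deviations (xᵢ − x̄): -8.5000, -1.4000, 3.7000, 6.2000
Σ(xᵢ − x̄)² = 126.3400 ⇒ m₂ = 126.3400/4 = 31.58500
Σ(xᵢ − x̄)³ = -327.8880 ⇒ m₃ = -327.8880/4 = -81.97200
m₂^(3/2) = 31.58500^(1.5) = 177.50939
g₁ = m₃ / m₂^(3/2) = -81.97200 / 177.50939 ≈ -0.462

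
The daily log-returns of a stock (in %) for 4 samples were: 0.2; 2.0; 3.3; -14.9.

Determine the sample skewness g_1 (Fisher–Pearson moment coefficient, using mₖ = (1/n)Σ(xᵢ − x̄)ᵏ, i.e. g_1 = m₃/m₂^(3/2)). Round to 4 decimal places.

x̄ = (0.2 + 2.0 + 3.3 - 14.9) / 4 = -2.3500
deviations (xᵢ − x̄): 2.5500, 4.3500, 5.6500, -12.5500
Σ(xᵢ − x̄)² = 214.8500 ⇒ m₂ = 214.8500/4 = 53.71250
Σ(xᵢ − x̄)³ = -1697.4000 ⇒ m₃ = -1697.4000/4 = -424.35000
m₂^(3/2) = 53.71250^(1.5) = 393.65253
g_1 = m₃ / m₂^(3/2) = -424.35000 / 393.65253 ≈ -1.0780

-1.0780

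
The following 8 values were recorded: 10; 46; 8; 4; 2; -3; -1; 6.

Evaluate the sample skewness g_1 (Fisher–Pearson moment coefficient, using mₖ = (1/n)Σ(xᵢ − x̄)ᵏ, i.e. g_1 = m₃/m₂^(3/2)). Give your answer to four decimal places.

x̄ = (10 + 46 + 8 + 4 + 2 - 3 - 1 + 6) / 8 = 9.0000
deviations (xᵢ − x̄): 1.0000, 37.0000, -1.0000, -5.0000, -7.0000, -12.0000, -10.0000, -3.0000
Σ(xᵢ − x̄)² = 1698.0000 ⇒ m₂ = 1698.0000/8 = 212.25000
Σ(xᵢ − x̄)³ = 47430.0000 ⇒ m₃ = 47430.0000/8 = 5928.75000
m₂^(3/2) = 212.25000^(1.5) = 3092.22828
g_1 = m₃ / m₂^(3/2) = 5928.75000 / 3092.22828 ≈ 1.9173

1.9173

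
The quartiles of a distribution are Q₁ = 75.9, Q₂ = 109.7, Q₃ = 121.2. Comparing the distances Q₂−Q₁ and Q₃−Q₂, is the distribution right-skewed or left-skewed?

left-skewed

Q₂ − Q₁ = 33.8;  Q₃ − Q₂ = 11.5
Q₂ − Q₁ > Q₃ − Q₂ ⇒ the lower half is more spread out ⇒ left-skewed.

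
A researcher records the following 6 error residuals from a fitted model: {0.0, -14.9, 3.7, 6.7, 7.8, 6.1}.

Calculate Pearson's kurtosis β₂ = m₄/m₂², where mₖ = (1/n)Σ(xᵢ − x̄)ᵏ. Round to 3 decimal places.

x̄ = 1.5667
Σ(xᵢ − x̄)² = 363.9133 ⇒ m₂ = 60.65222
Σ(xᵢ − x̄)⁴ = 76176.0590 ⇒ m₄ = 12696.00984
m₂² = 3678.69206
β₂ = m₄/m₂² = 12696.00984 / 3678.69206 ≈ 3.451

3.451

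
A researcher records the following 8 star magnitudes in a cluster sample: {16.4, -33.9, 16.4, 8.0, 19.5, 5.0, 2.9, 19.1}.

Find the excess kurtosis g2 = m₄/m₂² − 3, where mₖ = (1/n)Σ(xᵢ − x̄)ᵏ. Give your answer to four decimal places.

x̄ = 6.6750
Σ(xᵢ − x̄)² = 2173.1550 ⇒ m₂ = 271.64437
Σ(xᵢ − x̄)⁴ = 2779394.9119 ⇒ m₄ = 347424.36399
m₂² = 73790.66647
g2 = m₄/m₂² − 3 = 4.70824 − 3 ≈ 1.7082

1.7082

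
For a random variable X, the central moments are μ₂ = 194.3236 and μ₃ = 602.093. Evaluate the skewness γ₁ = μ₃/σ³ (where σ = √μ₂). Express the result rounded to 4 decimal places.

0.2223

σ = √μ₂ = √194.3236 = 13.94000
σ³ = μ₂^(3/2) = 2708.87098
γ₁ = μ₃/σ³ = 602.093 / 2708.87098 ≈ 0.2223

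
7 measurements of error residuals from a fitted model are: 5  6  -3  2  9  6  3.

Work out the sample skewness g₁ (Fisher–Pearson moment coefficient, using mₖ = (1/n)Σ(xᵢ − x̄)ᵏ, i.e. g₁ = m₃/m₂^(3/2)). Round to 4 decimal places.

-0.6730

x̄ = (5 + 6 - 3 + 2 + 9 + 6 + 3) / 7 = 4.0000
deviations (xᵢ − x̄): 1.0000, 2.0000, -7.0000, -2.0000, 5.0000, 2.0000, -1.0000
Σ(xᵢ − x̄)² = 88.0000 ⇒ m₂ = 88.0000/7 = 12.57143
Σ(xᵢ − x̄)³ = -210.0000 ⇒ m₃ = -210.0000/7 = -30.00000
m₂^(3/2) = 12.57143^(1.5) = 44.57352
g₁ = m₃ / m₂^(3/2) = -30.00000 / 44.57352 ≈ -0.6730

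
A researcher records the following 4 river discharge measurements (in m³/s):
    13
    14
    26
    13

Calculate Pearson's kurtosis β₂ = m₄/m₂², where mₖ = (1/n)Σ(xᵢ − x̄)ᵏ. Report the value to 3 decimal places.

x̄ = 16.5000
Σ(xᵢ − x̄)² = 121.0000 ⇒ m₂ = 30.25000
Σ(xᵢ − x̄)⁴ = 8484.2500 ⇒ m₄ = 2121.06250
m₂² = 915.06250
β₂ = m₄/m₂² = 2121.06250 / 915.06250 ≈ 2.318

2.318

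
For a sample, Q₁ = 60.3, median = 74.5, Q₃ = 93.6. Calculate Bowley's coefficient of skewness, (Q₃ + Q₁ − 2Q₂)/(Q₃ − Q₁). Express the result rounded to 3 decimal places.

0.147

numerator: Q₃ + Q₁ − 2Q₂ = 93.6 + 60.3 − 2×74.5 = 4.9000
denominator: Q₃ − Q₁ = 93.6 − 60.3 = 33.3000
Bowley skewness = 4.9000 / 33.3000 ≈ 0.147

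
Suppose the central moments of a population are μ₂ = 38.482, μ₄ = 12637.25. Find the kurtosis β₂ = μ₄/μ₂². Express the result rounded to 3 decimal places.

8.534

μ₂² = 38.482² = 1480.86432
μ₄/μ₂² = 12637.25 / 1480.86432 = 8.53370
β₂ ≈ 8.534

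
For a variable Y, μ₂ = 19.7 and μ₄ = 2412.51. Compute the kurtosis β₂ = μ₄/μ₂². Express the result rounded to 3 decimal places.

6.216

μ₂² = 19.7² = 388.09000
μ₄/μ₂² = 2412.51 / 388.09000 = 6.21637
β₂ ≈ 6.216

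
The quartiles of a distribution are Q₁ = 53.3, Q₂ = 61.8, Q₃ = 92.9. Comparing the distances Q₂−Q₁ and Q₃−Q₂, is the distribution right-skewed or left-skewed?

Q₂ − Q₁ = 8.5;  Q₃ − Q₂ = 31.1
Q₃ − Q₂ > Q₂ − Q₁ ⇒ the upper half is more spread out ⇒ right-skewed.

right-skewed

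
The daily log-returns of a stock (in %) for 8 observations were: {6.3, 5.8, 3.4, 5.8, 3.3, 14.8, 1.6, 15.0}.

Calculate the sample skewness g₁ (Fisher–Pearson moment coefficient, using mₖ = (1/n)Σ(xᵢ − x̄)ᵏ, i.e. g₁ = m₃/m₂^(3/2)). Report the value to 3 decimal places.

0.825

x̄ = (6.3 + 5.8 + 3.4 + 5.8 + 3.3 + 14.8 + 1.6 + 15.0) / 8 = 7.0000
deviations (xᵢ − x̄): -0.7000, -1.2000, -3.6000, -1.2000, -3.7000, 7.8000, -5.4000, 8.0000
Σ(xᵢ − x̄)² = 184.0200 ⇒ m₂ = 184.0200/8 = 23.00250
Σ(xᵢ − x̄)³ = 727.9800 ⇒ m₃ = 727.9800/8 = 90.99750
m₂^(3/2) = 23.00250^(1.5) = 110.32211
g₁ = m₃ / m₂^(3/2) = 90.99750 / 110.32211 ≈ 0.825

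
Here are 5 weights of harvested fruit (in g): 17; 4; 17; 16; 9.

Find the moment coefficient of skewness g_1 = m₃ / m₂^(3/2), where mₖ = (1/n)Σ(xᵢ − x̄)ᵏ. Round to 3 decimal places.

x̄ = (17 + 4 + 17 + 16 + 9) / 5 = 12.6000
deviations (xᵢ − x̄): 4.4000, -8.6000, 4.4000, 3.4000, -3.6000
Σ(xᵢ − x̄)² = 137.2000 ⇒ m₂ = 137.2000/5 = 27.44000
Σ(xᵢ − x̄)³ = -473.0400 ⇒ m₃ = -473.0400/5 = -94.60800
m₂^(3/2) = 27.44000^(1.5) = 143.73951
g_1 = m₃ / m₂^(3/2) = -94.60800 / 143.73951 ≈ -0.658

-0.658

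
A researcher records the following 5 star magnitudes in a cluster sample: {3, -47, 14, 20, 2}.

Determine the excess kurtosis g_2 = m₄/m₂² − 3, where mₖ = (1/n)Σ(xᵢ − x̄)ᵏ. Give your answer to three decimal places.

-0.124

x̄ = -1.6000
Σ(xᵢ − x̄)² = 2805.2000 ⇒ m₂ = 561.04000
Σ(xᵢ − x̄)⁴ = 4525898.5760 ⇒ m₄ = 905179.71520
m₂² = 314765.88160
g_2 = m₄/m₂² − 3 = 2.87572 − 3 ≈ -0.124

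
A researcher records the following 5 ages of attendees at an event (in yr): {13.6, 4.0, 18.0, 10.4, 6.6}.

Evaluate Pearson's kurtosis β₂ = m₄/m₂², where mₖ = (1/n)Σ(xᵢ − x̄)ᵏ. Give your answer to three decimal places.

1.730

x̄ = 10.5200
Σ(xᵢ − x̄)² = 123.3280 ⇒ m₂ = 24.66560
Σ(xᵢ − x̄)⁴ = 5263.6996 ⇒ m₄ = 1052.73992
m₂² = 608.39182
β₂ = m₄/m₂² = 1052.73992 / 608.39182 ≈ 1.730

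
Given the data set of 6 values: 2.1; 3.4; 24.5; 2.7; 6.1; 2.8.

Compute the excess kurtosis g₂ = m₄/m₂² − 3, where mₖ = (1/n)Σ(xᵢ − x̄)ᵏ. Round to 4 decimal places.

x̄ = 6.9333
Σ(xᵢ − x̄)² = 380.1333 ⇒ m₂ = 63.35556
Σ(xᵢ − x̄)⁴ = 96541.5462 ⇒ m₄ = 16090.25770
m₂² = 4013.92642
g₂ = m₄/m₂² − 3 = 4.00861 − 3 ≈ 1.0086

1.0086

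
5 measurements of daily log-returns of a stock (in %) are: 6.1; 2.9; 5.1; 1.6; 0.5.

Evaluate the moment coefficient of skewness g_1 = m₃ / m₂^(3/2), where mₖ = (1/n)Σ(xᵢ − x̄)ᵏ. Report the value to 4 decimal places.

0.1045

x̄ = (6.1 + 2.9 + 5.1 + 1.6 + 0.5) / 5 = 3.2400
deviations (xᵢ − x̄): 2.8600, -0.3400, 1.8600, -1.6400, -2.7400
Σ(xᵢ − x̄)² = 21.9520 ⇒ m₂ = 21.9520/5 = 4.39040
Σ(xᵢ − x̄)³ = 4.8074 ⇒ m₃ = 4.8074/5 = 0.96149
m₂^(3/2) = 4.39040^(1.5) = 9.19933
g_1 = m₃ / m₂^(3/2) = 0.96149 / 9.19933 ≈ 0.1045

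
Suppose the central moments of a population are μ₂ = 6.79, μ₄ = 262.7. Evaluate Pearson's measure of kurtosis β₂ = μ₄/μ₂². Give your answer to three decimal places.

5.698

μ₂² = 6.79² = 46.10410
μ₄/μ₂² = 262.7 / 46.10410 = 5.69797
β₂ ≈ 5.698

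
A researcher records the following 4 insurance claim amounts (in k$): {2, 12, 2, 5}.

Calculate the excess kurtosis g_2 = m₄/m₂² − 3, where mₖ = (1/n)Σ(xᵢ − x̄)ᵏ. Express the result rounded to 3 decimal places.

-0.936

x̄ = 5.2500
Σ(xᵢ − x̄)² = 66.7500 ⇒ m₂ = 16.68750
Σ(xᵢ − x̄)⁴ = 2299.0781 ⇒ m₄ = 574.76953
m₂² = 278.47266
g_2 = m₄/m₂² − 3 = 2.06401 − 3 ≈ -0.936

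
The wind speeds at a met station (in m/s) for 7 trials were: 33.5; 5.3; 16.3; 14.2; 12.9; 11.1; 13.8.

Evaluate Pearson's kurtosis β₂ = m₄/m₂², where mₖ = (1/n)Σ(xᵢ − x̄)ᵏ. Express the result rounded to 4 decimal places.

x̄ = 15.3000
Σ(xᵢ − x̄)² = 459.1000 ⇒ m₂ = 65.58571
Σ(xᵢ − x̄)⁴ = 120071.8114 ⇒ m₄ = 17153.11591
m₂² = 4301.48592
β₂ = m₄/m₂² = 17153.11591 / 4301.48592 ≈ 3.9877

3.9877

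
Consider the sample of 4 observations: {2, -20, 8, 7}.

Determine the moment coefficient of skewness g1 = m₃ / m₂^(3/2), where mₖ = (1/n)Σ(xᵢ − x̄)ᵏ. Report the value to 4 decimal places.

x̄ = (2 - 20 + 8 + 7) / 4 = -0.7500
deviations (xᵢ − x̄): 2.7500, -19.2500, 8.7500, 7.7500
Σ(xᵢ − x̄)² = 514.7500 ⇒ m₂ = 514.7500/4 = 128.68750
Σ(xᵢ − x̄)³ = -5977.1250 ⇒ m₃ = -5977.1250/4 = -1494.28125
m₂^(3/2) = 128.68750^(1.5) = 1459.83760
g1 = m₃ / m₂^(3/2) = -1494.28125 / 1459.83760 ≈ -1.0236

-1.0236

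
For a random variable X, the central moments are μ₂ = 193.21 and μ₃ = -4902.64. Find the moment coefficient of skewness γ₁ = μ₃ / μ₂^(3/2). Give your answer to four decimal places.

σ = √μ₂ = √193.21 = 13.90000
σ³ = μ₂^(3/2) = 2685.61900
γ₁ = μ₃/σ³ = -4902.64 / 2685.61900 ≈ -1.8255

-1.8255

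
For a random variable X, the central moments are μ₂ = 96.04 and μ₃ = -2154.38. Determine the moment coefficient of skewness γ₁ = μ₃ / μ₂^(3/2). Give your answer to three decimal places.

σ = √μ₂ = √96.04 = 9.80000
σ³ = μ₂^(3/2) = 941.19200
γ₁ = μ₃/σ³ = -2154.38 / 941.19200 ≈ -2.289

-2.289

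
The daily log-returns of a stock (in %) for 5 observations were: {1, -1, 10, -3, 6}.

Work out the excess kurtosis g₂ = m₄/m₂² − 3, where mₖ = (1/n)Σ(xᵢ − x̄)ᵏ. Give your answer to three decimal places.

-1.326

x̄ = 2.6000
Σ(xᵢ − x̄)² = 113.2000 ⇒ m₂ = 22.64000
Σ(xᵢ − x̄)⁴ = 4290.2560 ⇒ m₄ = 858.05120
m₂² = 512.56960
g₂ = m₄/m₂² − 3 = 1.67402 − 3 ≈ -1.326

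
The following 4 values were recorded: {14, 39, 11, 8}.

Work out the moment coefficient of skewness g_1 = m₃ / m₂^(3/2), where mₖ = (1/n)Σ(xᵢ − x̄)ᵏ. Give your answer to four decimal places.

1.0530

x̄ = (14 + 39 + 11 + 8) / 4 = 18.0000
deviations (xᵢ − x̄): -4.0000, 21.0000, -7.0000, -10.0000
Σ(xᵢ − x̄)² = 606.0000 ⇒ m₂ = 606.0000/4 = 151.50000
Σ(xᵢ − x̄)³ = 7854.0000 ⇒ m₃ = 7854.0000/4 = 1963.50000
m₂^(3/2) = 151.50000^(1.5) = 1864.74284
g_1 = m₃ / m₂^(3/2) = 1963.50000 / 1864.74284 ≈ 1.0530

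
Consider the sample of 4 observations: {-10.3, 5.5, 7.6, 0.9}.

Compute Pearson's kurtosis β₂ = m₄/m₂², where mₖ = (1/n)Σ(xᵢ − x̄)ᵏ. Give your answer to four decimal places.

x̄ = 0.9250
Σ(xᵢ − x̄)² = 191.4875 ⇒ m₂ = 47.87188
Σ(xᵢ − x̄)⁴ = 18299.4523 ⇒ m₄ = 4574.86307
m₂² = 2291.71642
β₂ = m₄/m₂² = 4574.86307 / 2291.71642 ≈ 1.9963

1.9963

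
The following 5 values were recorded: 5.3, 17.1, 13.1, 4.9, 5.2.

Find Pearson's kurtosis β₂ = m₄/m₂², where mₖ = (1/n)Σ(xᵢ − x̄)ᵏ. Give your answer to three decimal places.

x̄ = 9.1200
Σ(xᵢ − x̄)² = 127.2880 ⇒ m₂ = 25.45760
Σ(xᵢ − x̄)⁴ = 5072.3151 ⇒ m₄ = 1014.46302
m₂² = 648.08940
β₂ = m₄/m₂² = 1014.46302 / 648.08940 ≈ 1.565

1.565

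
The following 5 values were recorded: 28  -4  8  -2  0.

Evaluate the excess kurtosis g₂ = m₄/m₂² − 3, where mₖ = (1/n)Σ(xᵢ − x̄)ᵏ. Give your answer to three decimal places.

x̄ = 6.0000
Σ(xᵢ − x̄)² = 688.0000 ⇒ m₂ = 137.60000
Σ(xᵢ − x̄)⁴ = 249664.0000 ⇒ m₄ = 49932.80000
m₂² = 18933.76000
g₂ = m₄/m₂² − 3 = 2.63724 − 3 ≈ -0.363

-0.363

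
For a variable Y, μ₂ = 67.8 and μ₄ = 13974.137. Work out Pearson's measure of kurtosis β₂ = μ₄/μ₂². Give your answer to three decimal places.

μ₂² = 67.8² = 4596.84000
μ₄/μ₂² = 13974.137 / 4596.84000 = 3.03994
β₂ ≈ 3.040

3.040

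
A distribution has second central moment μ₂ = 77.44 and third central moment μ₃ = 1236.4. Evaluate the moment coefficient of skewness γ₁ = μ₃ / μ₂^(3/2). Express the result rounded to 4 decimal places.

1.8143

σ = √μ₂ = √77.44 = 8.80000
σ³ = μ₂^(3/2) = 681.47200
γ₁ = μ₃/σ³ = 1236.4 / 681.47200 ≈ 1.8143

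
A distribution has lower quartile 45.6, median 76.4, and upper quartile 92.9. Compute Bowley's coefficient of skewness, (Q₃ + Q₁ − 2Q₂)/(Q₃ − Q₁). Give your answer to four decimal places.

-0.3023

numerator: Q₃ + Q₁ − 2Q₂ = 92.9 + 45.6 − 2×76.4 = -14.3000
denominator: Q₃ − Q₁ = 92.9 − 45.6 = 47.3000
Bowley skewness = -14.3000 / 47.3000 ≈ -0.3023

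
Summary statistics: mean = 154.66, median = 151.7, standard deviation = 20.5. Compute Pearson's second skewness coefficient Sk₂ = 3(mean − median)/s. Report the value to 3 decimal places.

0.433

Sk₂ = 3(154.66 − 151.7) / 20.5 = 3 × 2.9600 / 20.5
    = 8.8800 / 20.5 ≈ 0.433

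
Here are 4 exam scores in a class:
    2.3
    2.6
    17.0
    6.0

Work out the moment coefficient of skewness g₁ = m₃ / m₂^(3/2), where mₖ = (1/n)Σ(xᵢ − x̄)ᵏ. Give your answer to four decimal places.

0.9654

x̄ = (2.3 + 2.6 + 17.0 + 6.0) / 4 = 6.9750
deviations (xᵢ − x̄): -4.6750, -4.3750, 10.0250, -0.9750
Σ(xᵢ − x̄)² = 142.4475 ⇒ m₂ = 142.4475/4 = 35.61188
Σ(xᵢ − x̄)³ = 820.6766 ⇒ m₃ = 820.6766/4 = 205.16916
m₂^(3/2) = 35.61188^(1.5) = 212.51631
g₁ = m₃ / m₂^(3/2) = 205.16916 / 212.51631 ≈ 0.9654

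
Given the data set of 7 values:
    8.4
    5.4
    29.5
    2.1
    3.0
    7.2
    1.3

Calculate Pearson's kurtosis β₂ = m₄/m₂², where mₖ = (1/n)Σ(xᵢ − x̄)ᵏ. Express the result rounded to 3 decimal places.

x̄ = 8.1286
Σ(xᵢ − x̄)² = 574.3943 ⇒ m₂ = 82.05633
Σ(xᵢ − x̄)⁴ = 212852.7123 ⇒ m₄ = 30407.53033
m₂² = 6733.24072
β₂ = m₄/m₂² = 30407.53033 / 6733.24072 ≈ 4.516

4.516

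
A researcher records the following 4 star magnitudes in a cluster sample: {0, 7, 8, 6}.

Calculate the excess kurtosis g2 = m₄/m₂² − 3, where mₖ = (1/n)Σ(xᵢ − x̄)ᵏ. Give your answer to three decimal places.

-0.798

x̄ = 5.2500
Σ(xᵢ − x̄)² = 38.7500 ⇒ m₂ = 9.68750
Σ(xᵢ − x̄)⁴ = 826.5781 ⇒ m₄ = 206.64453
m₂² = 93.84766
g2 = m₄/m₂² − 3 = 2.20191 − 3 ≈ -0.798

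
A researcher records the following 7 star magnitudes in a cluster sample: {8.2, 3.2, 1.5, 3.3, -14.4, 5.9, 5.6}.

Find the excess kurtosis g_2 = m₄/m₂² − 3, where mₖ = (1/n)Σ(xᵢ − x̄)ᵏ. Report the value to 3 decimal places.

1.426

x̄ = 1.9000
Σ(xᵢ − x̄)² = 338.8800 ⇒ m₂ = 48.41143
Σ(xᵢ − x̄)⁴ = 72616.6116 ⇒ m₄ = 10373.80166
m₂² = 2343.66642
g_2 = m₄/m₂² − 3 = 4.42631 − 3 ≈ 1.426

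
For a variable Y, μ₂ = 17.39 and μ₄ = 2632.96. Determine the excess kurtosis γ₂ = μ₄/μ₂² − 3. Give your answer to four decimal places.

μ₂² = 17.39² = 302.41210
μ₄/μ₂² = 2632.96 / 302.41210 = 8.70653
γ₂ = 8.70653 − 3 ≈ 5.7065

5.7065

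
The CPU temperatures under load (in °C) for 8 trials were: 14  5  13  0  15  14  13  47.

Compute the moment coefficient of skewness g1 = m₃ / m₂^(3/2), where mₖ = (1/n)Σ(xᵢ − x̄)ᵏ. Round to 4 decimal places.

1.5734

x̄ = (14 + 5 + 13 + 0 + 15 + 14 + 13 + 47) / 8 = 15.1250
deviations (xᵢ − x̄): -1.1250, -10.1250, -2.1250, -15.1250, -0.1250, -1.1250, -2.1250, 31.8750
Σ(xᵢ − x̄)² = 1358.8750 ⇒ m₂ = 1358.8750/8 = 169.85938
Σ(xᵢ − x̄)³ = 27865.4063 ⇒ m₃ = 27865.4063/8 = 3483.17578
m₂^(3/2) = 169.85938^(1.5) = 2213.77910
g1 = m₃ / m₂^(3/2) = 3483.17578 / 2213.77910 ≈ 1.5734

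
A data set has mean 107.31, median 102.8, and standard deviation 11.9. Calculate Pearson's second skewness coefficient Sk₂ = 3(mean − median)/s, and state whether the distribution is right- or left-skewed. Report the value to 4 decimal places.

Sk₂ = 3(107.31 − 102.8) / 11.9 = 3 × 4.5100 / 11.9
    = 13.5300 / 11.9 ≈ 1.1370
Sk₂ > 0 ⇒ mean > median ⇒ right-skewed (positive skew).

1.1370, right-skewed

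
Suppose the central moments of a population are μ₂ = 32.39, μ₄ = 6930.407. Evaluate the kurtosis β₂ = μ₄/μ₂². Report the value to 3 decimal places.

μ₂² = 32.39² = 1049.11210
μ₄/μ₂² = 6930.407 / 1049.11210 = 6.60597
β₂ ≈ 6.606

6.606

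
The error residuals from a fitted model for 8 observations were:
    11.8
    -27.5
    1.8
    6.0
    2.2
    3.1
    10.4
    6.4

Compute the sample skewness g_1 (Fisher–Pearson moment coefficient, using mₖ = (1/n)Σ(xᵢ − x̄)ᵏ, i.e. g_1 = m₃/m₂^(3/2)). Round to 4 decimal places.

x̄ = (11.8 - 27.5 + 1.8 + 6.0 + 2.2 + 3.1 + 10.4 + 6.4) / 8 = 1.7750
deviations (xᵢ − x̄): 10.0250, -29.2750, 0.0250, 4.2250, 0.4250, 1.3250, 8.6250, 4.6250
Σ(xᵢ − x̄)² = 1073.0950 ⇒ m₂ = 1073.0950/8 = 134.13687
Σ(xᵢ − x̄)³ = -23263.5337 ⇒ m₃ = -23263.5337/8 = -2907.94172
m₂^(3/2) = 134.13687^(1.5) = 1553.53942
g_1 = m₃ / m₂^(3/2) = -2907.94172 / 1553.53942 ≈ -1.8718

-1.8718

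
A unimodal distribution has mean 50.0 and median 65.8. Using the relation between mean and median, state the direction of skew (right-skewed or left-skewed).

mean − median = 50.0 − 65.8 = -15.8
mean < median ⇒ the longer tail is on the left ⇒ left-skewed (negatively skewed).

left-skewed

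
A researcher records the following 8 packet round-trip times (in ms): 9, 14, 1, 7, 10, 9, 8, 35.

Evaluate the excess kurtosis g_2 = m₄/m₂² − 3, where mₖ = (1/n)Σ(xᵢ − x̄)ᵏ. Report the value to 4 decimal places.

x̄ = 11.6250
Σ(xᵢ − x̄)² = 715.8750 ⇒ m₂ = 89.48438
Σ(xᵢ − x̄)⁴ = 312050.9941 ⇒ m₄ = 39006.37427
m₂² = 8007.45337
g_2 = m₄/m₂² − 3 = 4.87126 − 3 ≈ 1.8713

1.8713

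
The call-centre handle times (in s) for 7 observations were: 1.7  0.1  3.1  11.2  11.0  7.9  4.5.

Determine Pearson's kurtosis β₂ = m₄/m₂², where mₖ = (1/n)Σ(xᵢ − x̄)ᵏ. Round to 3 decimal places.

1.506

x̄ = 5.6429
Σ(xᵢ − x̄)² = 118.7171 ⇒ m₂ = 16.95959
Σ(xᵢ − x̄)⁴ = 3032.3928 ⇒ m₄ = 433.19898
m₂² = 287.62776
β₂ = m₄/m₂² = 433.19898 / 287.62776 ≈ 1.506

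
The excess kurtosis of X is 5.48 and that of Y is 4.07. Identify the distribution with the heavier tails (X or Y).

X

Higher excess kurtosis ⇒ heavier tails relative to the normal distribution.
5.48 vs 4.07: the larger is 5.48, so X has heavier tails.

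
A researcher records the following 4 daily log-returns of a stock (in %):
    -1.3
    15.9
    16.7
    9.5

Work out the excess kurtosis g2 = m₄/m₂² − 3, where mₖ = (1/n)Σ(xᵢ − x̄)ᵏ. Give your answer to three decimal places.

x̄ = 10.2000
Σ(xᵢ − x̄)² = 207.4800 ⇒ m₂ = 51.87000
Σ(xᵢ − x̄)⁴ = 20330.9652 ⇒ m₄ = 5082.74130
m₂² = 2690.49690
g2 = m₄/m₂² − 3 = 1.88915 − 3 ≈ -1.111

-1.111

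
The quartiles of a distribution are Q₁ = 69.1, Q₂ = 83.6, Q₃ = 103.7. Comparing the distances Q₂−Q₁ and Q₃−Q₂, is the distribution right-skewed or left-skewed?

right-skewed

Q₂ − Q₁ = 14.5;  Q₃ − Q₂ = 20.1
Q₃ − Q₂ > Q₂ − Q₁ ⇒ the upper half is more spread out ⇒ right-skewed.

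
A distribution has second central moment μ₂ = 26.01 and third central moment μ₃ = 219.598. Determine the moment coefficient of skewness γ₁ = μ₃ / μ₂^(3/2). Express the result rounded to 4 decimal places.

σ = √μ₂ = √26.01 = 5.10000
σ³ = μ₂^(3/2) = 132.65100
γ₁ = μ₃/σ³ = 219.598 / 132.65100 ≈ 1.6555

1.6555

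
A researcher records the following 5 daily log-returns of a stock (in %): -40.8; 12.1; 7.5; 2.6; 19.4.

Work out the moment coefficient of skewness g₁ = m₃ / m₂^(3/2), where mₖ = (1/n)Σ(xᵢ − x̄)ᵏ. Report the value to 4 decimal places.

-1.2460

x̄ = (-40.8 + 12.1 + 7.5 + 2.6 + 19.4) / 5 = 0.1600
deviations (xᵢ − x̄): -40.9600, 11.9400, 7.3400, 2.4400, 19.2400
Σ(xᵢ − x̄)² = 2250.2920 ⇒ m₂ = 2250.2920/5 = 450.05840
Σ(xᵢ − x̄)³ = -59485.0766 ⇒ m₃ = -59485.0766/5 = -11897.01533
m₂^(3/2) = 450.05840^(1.5) = 9547.79988
g₁ = m₃ / m₂^(3/2) = -11897.01533 / 9547.79988 ≈ -1.2460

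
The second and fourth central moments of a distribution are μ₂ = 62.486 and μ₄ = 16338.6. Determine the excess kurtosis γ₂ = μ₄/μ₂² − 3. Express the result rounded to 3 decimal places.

1.185

μ₂² = 62.486² = 3904.50020
μ₄/μ₂² = 16338.6 / 3904.50020 = 4.18456
γ₂ = 4.18456 − 3 ≈ 1.185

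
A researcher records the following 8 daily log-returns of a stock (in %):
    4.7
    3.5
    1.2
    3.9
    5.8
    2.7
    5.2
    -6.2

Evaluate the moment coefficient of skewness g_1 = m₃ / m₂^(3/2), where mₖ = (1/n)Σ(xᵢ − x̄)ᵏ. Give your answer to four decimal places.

-1.6743

x̄ = (4.7 + 3.5 + 1.2 + 3.9 + 5.8 + 2.7 + 5.2 - 6.2) / 8 = 2.6000
deviations (xᵢ − x̄): 2.1000, 0.9000, -1.4000, 1.3000, 3.2000, 0.1000, 2.6000, -8.8000
Σ(xᵢ − x̄)² = 103.3200 ⇒ m₂ = 103.3200/8 = 12.91500
Σ(xᵢ − x̄)³ = -621.6840 ⇒ m₃ = -621.6840/8 = -77.71050
m₂^(3/2) = 12.91500^(1.5) = 46.41321
g_1 = m₃ / m₂^(3/2) = -77.71050 / 46.41321 ≈ -1.6743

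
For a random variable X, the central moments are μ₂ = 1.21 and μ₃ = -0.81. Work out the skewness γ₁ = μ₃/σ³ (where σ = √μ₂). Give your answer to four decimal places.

-0.6086

σ = √μ₂ = √1.21 = 1.10000
σ³ = μ₂^(3/2) = 1.33100
γ₁ = μ₃/σ³ = -0.81 / 1.33100 ≈ -0.6086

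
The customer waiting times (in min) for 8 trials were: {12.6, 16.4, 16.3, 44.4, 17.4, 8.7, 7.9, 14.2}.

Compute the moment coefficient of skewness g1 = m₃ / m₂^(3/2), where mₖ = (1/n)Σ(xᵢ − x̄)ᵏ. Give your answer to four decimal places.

1.8418

x̄ = (12.6 + 16.4 + 16.3 + 44.4 + 17.4 + 8.7 + 7.9 + 14.2) / 8 = 17.2375
deviations (xᵢ − x̄): -4.6375, -0.8375, -0.9375, 27.1625, 0.1625, -8.5375, -9.3375, -3.0375
Σ(xᵢ − x̄)² = 930.2187 ⇒ m₂ = 930.2187/8 = 116.27734
Σ(xᵢ − x̄)³ = 18474.9470 ⇒ m₃ = 18474.9470/8 = 2309.36837
m₂^(3/2) = 116.27734^(1.5) = 1253.84154
g1 = m₃ / m₂^(3/2) = 2309.36837 / 1253.84154 ≈ 1.8418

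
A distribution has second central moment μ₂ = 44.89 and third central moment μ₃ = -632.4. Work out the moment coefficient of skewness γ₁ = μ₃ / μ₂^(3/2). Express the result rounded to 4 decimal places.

σ = √μ₂ = √44.89 = 6.70000
σ³ = μ₂^(3/2) = 300.76300
γ₁ = μ₃/σ³ = -632.4 / 300.76300 ≈ -2.1027

-2.1027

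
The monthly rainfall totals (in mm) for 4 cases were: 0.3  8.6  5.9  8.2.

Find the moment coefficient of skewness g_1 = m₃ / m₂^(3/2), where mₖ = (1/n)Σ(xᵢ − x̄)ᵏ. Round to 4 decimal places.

x̄ = (0.3 + 8.6 + 5.9 + 8.2) / 4 = 5.7500
deviations (xᵢ − x̄): -5.4500, 2.8500, 0.1500, 2.4500
Σ(xᵢ − x̄)² = 43.8500 ⇒ m₂ = 43.8500/4 = 10.96250
Σ(xᵢ − x̄)³ = -124.0200 ⇒ m₃ = -124.0200/4 = -31.00500
m₂^(3/2) = 10.96250^(1.5) = 36.29647
g_1 = m₃ / m₂^(3/2) = -31.00500 / 36.29647 ≈ -0.8542

-0.8542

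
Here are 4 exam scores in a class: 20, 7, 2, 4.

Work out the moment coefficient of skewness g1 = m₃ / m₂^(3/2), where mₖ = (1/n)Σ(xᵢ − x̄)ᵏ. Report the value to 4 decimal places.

0.9417

x̄ = (20 + 7 + 2 + 4) / 4 = 8.2500
deviations (xᵢ − x̄): 11.7500, -1.2500, -6.2500, -4.2500
Σ(xᵢ − x̄)² = 196.7500 ⇒ m₂ = 196.7500/4 = 49.18750
Σ(xᵢ − x̄)³ = 1299.3750 ⇒ m₃ = 1299.3750/4 = 324.84375
m₂^(3/2) = 49.18750^(1.5) = 344.97063
g1 = m₃ / m₂^(3/2) = 324.84375 / 344.97063 ≈ 0.9417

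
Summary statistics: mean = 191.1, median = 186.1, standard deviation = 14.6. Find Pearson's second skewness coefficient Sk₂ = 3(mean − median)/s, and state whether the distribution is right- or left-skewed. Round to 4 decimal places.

Sk₂ = 3(191.1 − 186.1) / 14.6 = 3 × 5.0000 / 14.6
    = 15.0000 / 14.6 ≈ 1.0274
Sk₂ > 0 ⇒ mean > median ⇒ right-skewed (positive skew).

1.0274, right-skewed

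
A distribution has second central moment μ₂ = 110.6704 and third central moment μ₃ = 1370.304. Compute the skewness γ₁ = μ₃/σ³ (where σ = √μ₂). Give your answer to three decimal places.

σ = √μ₂ = √110.6704 = 10.52000
σ³ = μ₂^(3/2) = 1164.25261
γ₁ = μ₃/σ³ = 1370.304 / 1164.25261 ≈ 1.177

1.177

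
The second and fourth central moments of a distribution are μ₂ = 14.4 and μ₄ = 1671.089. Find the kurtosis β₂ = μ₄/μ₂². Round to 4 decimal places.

μ₂² = 14.4² = 207.36000
μ₄/μ₂² = 1671.089 / 207.36000 = 8.05888
β₂ ≈ 8.0589

8.0589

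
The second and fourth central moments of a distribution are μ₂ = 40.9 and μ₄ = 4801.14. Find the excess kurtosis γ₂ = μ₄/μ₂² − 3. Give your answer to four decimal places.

μ₂² = 40.9² = 1672.81000
μ₄/μ₂² = 4801.14 / 1672.81000 = 2.87010
γ₂ = 2.87010 − 3 ≈ -0.1299

-0.1299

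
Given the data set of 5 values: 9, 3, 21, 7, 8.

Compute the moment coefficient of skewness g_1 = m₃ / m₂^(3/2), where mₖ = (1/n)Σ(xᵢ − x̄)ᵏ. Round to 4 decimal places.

x̄ = (9 + 3 + 21 + 7 + 8) / 5 = 9.6000
deviations (xᵢ − x̄): -0.6000, -6.6000, 11.4000, -2.6000, -1.6000
Σ(xᵢ − x̄)² = 183.2000 ⇒ m₂ = 183.2000/5 = 36.64000
Σ(xᵢ − x̄)³ = 1172.1600 ⇒ m₃ = 1172.1600/5 = 234.43200
m₂^(3/2) = 36.64000^(1.5) = 221.78552
g_1 = m₃ / m₂^(3/2) = 234.43200 / 221.78552 ≈ 1.0570

1.0570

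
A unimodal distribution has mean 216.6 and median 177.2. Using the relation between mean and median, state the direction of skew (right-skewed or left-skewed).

mean − median = 216.6 − 177.2 = 39.4
mean > median ⇒ the longer tail is on the right ⇒ right-skewed (positively skewed).

right-skewed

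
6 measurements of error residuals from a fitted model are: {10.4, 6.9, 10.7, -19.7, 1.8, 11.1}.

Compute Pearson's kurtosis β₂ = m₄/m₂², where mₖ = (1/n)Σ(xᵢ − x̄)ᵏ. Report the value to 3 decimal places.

x̄ = 3.5333
Σ(xᵢ − x̄)² = 709.8933 ⇒ m₂ = 118.31556
Σ(xᵢ − x̄)⁴ = 299647.6038 ⇒ m₄ = 49941.26730
m₂² = 13998.57069
β₂ = m₄/m₂² = 49941.26730 / 13998.57069 ≈ 3.568

3.568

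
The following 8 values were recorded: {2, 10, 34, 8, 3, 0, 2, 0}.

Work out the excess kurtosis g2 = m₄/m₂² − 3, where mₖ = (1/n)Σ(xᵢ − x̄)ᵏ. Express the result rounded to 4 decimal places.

2.0213

x̄ = 7.3750
Σ(xᵢ − x̄)² = 901.8750 ⇒ m₂ = 112.73438
Σ(xᵢ − x̄)⁴ = 510525.9316 ⇒ m₄ = 63815.74146
m₂² = 12709.03931
g2 = m₄/m₂² − 3 = 5.02129 − 3 ≈ 2.0213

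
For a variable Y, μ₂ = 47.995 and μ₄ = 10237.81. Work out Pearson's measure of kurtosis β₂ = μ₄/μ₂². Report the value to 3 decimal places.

4.444

μ₂² = 47.995² = 2303.52002
μ₄/μ₂² = 10237.81 / 2303.52002 = 4.44442
β₂ ≈ 4.444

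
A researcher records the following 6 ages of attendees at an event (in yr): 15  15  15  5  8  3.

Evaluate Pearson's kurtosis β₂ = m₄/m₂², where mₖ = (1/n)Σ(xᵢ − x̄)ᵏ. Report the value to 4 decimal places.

1.2869

x̄ = 10.1667
Σ(xᵢ − x̄)² = 152.8333 ⇒ m₂ = 25.47222
Σ(xᵢ − x̄)⁴ = 5009.8194 ⇒ m₄ = 834.96991
m₂² = 648.83410
β₂ = m₄/m₂² = 834.96991 / 648.83410 ≈ 1.2869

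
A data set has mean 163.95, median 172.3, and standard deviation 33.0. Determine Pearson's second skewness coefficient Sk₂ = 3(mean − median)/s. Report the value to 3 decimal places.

Sk₂ = 3(163.95 − 172.3) / 33.0 = 3 × -8.3500 / 33.0
    = -25.0500 / 33.0 ≈ -0.759

-0.759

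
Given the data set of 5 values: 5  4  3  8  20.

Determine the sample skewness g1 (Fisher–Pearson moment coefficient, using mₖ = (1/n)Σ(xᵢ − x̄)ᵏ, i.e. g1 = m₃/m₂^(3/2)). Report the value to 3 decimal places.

x̄ = (5 + 4 + 3 + 8 + 20) / 5 = 8.0000
deviations (xᵢ − x̄): -3.0000, -4.0000, -5.0000, 0.0000, 12.0000
Σ(xᵢ − x̄)² = 194.0000 ⇒ m₂ = 194.0000/5 = 38.80000
Σ(xᵢ − x̄)³ = 1512.0000 ⇒ m₃ = 1512.0000/5 = 302.40000
m₂^(3/2) = 38.80000^(1.5) = 241.68383
g1 = m₃ / m₂^(3/2) = 302.40000 / 241.68383 ≈ 1.251

1.251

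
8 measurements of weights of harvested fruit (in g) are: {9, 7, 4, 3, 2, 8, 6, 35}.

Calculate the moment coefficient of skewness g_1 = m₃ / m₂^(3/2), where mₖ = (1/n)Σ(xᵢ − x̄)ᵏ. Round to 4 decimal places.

2.0339

x̄ = (9 + 7 + 4 + 3 + 2 + 8 + 6 + 35) / 8 = 9.2500
deviations (xᵢ − x̄): -0.2500, -2.2500, -5.2500, -6.2500, -7.2500, -1.2500, -3.2500, 25.7500
Σ(xᵢ − x̄)² = 799.5000 ⇒ m₂ = 799.5000/8 = 99.93750
Σ(xᵢ − x̄)³ = 16256.2500 ⇒ m₃ = 16256.2500/8 = 2032.03125
m₂^(3/2) = 99.93750^(1.5) = 999.06265
g_1 = m₃ / m₂^(3/2) = 2032.03125 / 999.06265 ≈ 2.0339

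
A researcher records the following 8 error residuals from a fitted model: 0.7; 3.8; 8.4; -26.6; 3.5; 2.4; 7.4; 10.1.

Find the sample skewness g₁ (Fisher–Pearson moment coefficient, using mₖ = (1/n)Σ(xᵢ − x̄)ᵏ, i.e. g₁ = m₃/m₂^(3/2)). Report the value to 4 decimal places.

-1.9301

x̄ = (0.7 + 3.8 + 8.4 - 26.6 + 3.5 + 2.4 + 7.4 + 10.1) / 8 = 1.2125
deviations (xᵢ − x̄): -0.5125, 2.5875, 7.1875, -27.8125, 2.2875, 1.1875, 6.1875, 8.8875
Σ(xᵢ − x̄)² = 956.0688 ⇒ m₂ = 956.0688/8 = 119.50859
Σ(xᵢ − x̄)³ = -20172.9136 ⇒ m₃ = -20172.9136/8 = -2521.61420
m₂^(3/2) = 119.50859^(1.5) = 1306.46778
g₁ = m₃ / m₂^(3/2) = -2521.61420 / 1306.46778 ≈ -1.9301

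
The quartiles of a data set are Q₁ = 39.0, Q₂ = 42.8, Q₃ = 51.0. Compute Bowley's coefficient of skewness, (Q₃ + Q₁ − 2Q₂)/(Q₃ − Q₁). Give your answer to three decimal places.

numerator: Q₃ + Q₁ − 2Q₂ = 51.0 + 39.0 − 2×42.8 = 4.4000
denominator: Q₃ − Q₁ = 51.0 − 39.0 = 12.0000
Bowley skewness = 4.4000 / 12.0000 ≈ 0.367

0.367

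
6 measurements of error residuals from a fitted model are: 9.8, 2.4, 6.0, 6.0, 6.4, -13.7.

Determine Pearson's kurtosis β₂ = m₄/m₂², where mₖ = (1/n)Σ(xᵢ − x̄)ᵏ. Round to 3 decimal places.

3.677

x̄ = 2.8167
Σ(xᵢ − x̄)² = 354.8483 ⇒ m₂ = 59.14139
Σ(xᵢ − x̄)⁴ = 77168.4894 ⇒ m₄ = 12861.41491
m₂² = 3497.70388
β₂ = m₄/m₂² = 12861.41491 / 3497.70388 ≈ 3.677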